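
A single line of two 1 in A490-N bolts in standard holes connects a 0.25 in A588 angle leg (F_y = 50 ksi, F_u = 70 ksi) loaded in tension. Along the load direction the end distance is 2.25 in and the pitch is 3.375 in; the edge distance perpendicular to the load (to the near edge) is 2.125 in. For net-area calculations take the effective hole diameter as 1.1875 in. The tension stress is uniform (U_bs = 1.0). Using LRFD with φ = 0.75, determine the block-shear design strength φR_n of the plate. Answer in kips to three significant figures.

50.4 kips

Shear plane L_v = 2.25 + 1·3.375 = 5.625 in; A_gv = 5.625 × 0.25 = 1.406 in².
A_nv = (5.625 − 1.5·1.1875) × 0.25 = 0.9609 in².
A_nt = (2.125 − 0.5·1.1875) × 0.25 = 0.3828 in².
0.6 F_u A_nv = 40.36 kips; 0.6 F_y A_gv = 42.19 kips → shear rupture governs the shear term.
R_n = 40.36 + 1.0 × 70 × 0.3828 = 67.16 kips.
Design strength φR_n = 0.75 × 67.16 = 50.4 kips.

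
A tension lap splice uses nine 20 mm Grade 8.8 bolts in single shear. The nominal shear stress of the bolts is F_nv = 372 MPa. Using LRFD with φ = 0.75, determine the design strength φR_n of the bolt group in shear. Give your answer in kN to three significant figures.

A_b = π × 20² / 4 = 314.2 mm².
R_n = F_nv · A_b · n · n_s = 372 × 314.2 × 9 × 1 / 1000 = 1052 kN.
Design strength φR_n = 0.75 × 1052 = 789 kN.

789 kN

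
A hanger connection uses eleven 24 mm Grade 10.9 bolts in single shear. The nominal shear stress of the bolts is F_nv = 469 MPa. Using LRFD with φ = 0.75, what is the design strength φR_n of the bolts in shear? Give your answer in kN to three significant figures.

A_b = π × 24² / 4 = 452.4 mm².
R_n = F_nv · A_b · n · n_s = 469 × 452.4 × 11 × 1 / 1000 = 2334 kN.
Design strength φR_n = 0.75 × 2334 = 1750 kN.

1750 kN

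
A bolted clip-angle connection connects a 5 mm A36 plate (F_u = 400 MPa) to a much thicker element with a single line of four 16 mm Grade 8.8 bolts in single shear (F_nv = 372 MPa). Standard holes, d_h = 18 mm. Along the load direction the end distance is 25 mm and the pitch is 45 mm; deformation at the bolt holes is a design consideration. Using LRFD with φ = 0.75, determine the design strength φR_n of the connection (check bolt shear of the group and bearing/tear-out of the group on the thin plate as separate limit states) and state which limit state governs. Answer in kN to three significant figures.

175 kN (bearing governs)

Bolt shear: A_b = π·16²/4 = 201.1 mm²; R_n = 372 × 201.1 × 4 × 1 / 1000 = 299.2 kN → 0.75 × 299.2 = 224 kN.
Bearing (1.2 l_c t F_u ≤ 2.4 d t F_u): upper limit = 2.4·16·5·400 / 1000 = 76.8 kN.
  Edge l_c = 25 − 18/2 = 16 → r_n = 38.4 kN; interior l_c = 45 − 18 = 27 → r_n = 64.8 kN.
  R_n,bearing = 1·38.4 + 3·64.8 = 232.8 kN → 0.75 × 232.8 = 175 kN.
Bearing governs: 175 kN.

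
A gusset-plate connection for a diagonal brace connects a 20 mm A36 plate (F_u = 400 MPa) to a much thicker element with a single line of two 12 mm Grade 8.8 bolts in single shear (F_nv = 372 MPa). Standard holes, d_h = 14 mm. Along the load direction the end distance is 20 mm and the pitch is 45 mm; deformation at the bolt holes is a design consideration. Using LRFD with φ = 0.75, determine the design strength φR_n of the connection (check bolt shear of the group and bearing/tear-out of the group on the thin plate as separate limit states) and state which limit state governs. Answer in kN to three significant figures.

63.1 kN (bolt shear governs)

Bolt shear: A_b = π·12²/4 = 113.1 mm²; R_n = 372 × 113.1 × 2 × 1 / 1000 = 84.14 kN → 0.75 × 84.14 = 63.1 kN.
Bearing (1.2 l_c t F_u ≤ 2.4 d t F_u): upper limit = 2.4·12·20·400 / 1000 = 230.4 kN.
  Edge l_c = 20 − 14/2 = 13 → r_n = 124.8 kN; interior l_c = 45 − 14 = 31 → r_n = 230.4 kN.
  R_n,bearing = 1·124.8 + 1·230.4 = 355.2 kN → 0.75 × 355.2 = 266 kN.
Bolt shear governs: 63.1 kN.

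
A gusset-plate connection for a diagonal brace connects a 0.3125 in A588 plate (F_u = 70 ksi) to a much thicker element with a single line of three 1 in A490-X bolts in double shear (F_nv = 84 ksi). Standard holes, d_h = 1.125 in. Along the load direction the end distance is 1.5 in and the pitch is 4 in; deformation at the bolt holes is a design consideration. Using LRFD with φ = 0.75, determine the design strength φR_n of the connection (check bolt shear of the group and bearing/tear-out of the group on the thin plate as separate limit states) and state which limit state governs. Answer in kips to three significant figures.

Bolt shear: A_b = π·1²/4 = 0.7854 in²; R_n = 84 × 0.7854 × 3 × 2 = 395.8 kips → 0.75 × 395.8 = 297 kips.
Bearing (1.2 l_c t F_u ≤ 2.4 d t F_u): upper limit = 2.4·1·0.3125·70 = 52.5 kips.
  Edge l_c = 1.5 − 1.125/2 = 0.9375 → r_n = 24.61 kips; interior l_c = 4 − 1.125 = 2.875 → r_n = 52.5 kips.
  R_n,bearing = 1·24.61 + 2·52.5 = 129.6 kips → 0.75 × 129.6 = 97.2 kips.
Bearing governs: 97.2 kips.

97.2 kips (bearing governs)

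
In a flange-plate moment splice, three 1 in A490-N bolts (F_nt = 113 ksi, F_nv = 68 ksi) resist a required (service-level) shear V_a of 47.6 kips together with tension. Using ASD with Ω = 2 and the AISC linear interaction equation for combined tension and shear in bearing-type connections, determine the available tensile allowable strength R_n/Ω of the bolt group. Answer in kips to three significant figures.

A_b = π·1²/4 = 0.7854 in²; f_rv = 47.6 / (3 × 0.7854) = 20.2 ksi.
F'_nt = 1.3 F_nt − (Ω F_nt / F_nv) f_rv = 1.3·113 − (2·113/68)·20.2 = 79.76 ksi, capped at F_nt → F'_nt = 79.76 ksi.
R_n = F'_nt · A_b · n = 79.76 × 0.7854 × 3 = 187.9 kips.
Allowable strength R_n/Ω = 187.9 / 2 = 94 kips.

94 kips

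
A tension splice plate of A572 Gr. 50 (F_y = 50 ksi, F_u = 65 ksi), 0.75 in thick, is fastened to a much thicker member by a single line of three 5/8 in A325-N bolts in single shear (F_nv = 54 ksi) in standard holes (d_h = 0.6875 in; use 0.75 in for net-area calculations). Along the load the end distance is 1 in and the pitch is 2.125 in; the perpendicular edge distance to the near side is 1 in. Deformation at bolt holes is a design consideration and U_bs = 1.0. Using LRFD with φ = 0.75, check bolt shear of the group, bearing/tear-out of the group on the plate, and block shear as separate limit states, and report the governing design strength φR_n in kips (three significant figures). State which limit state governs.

Bolt shear: A_b = π·0.625²/4 = 0.3068 in²; R_n = 54 × 0.3068 × 3 × 1 = 49.7 kips → 0.75 × 49.7 = 37.3 kips.
Bearing: edge l_c = 0.6562, r_n = 38.39 kips; interior l_c = 1.438, r_n = 73.12 kips; R_n = 38.39 + 2·73.12 = 184.6 kips → 138 kips.
Block shear: A_gv = 3.938, A_nv = 2.531, A_nt = 0.4688 in²; R_n = min(0.6F_uA_nv, 0.6F_yA_gv) + U_bs·F_u·A_nt = 129.2 kips → 96.9 kips.
Bolt shear governs: 37.3 kips.

37.3 kips (bolt shear governs)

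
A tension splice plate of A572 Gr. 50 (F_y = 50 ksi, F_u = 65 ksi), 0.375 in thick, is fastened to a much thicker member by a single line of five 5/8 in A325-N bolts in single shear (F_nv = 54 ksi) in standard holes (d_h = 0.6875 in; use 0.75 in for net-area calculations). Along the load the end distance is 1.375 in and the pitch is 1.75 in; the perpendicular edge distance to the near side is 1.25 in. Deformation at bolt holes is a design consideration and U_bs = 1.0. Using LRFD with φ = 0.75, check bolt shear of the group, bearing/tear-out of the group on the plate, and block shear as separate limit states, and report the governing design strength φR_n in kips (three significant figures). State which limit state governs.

62.1 kips (bolt shear governs)

Bolt shear: A_b = π·0.625²/4 = 0.3068 in²; R_n = 54 × 0.3068 × 5 × 1 = 82.83 kips → 0.75 × 82.83 = 62.1 kips.
Bearing: edge l_c = 1.031, r_n = 30.16 kips; interior l_c = 1.062, r_n = 31.08 kips; R_n = 30.16 + 4·31.08 = 154.5 kips → 116 kips.
Block shear: A_gv = 3.141, A_nv = 1.875, A_nt = 0.3281 in²; R_n = min(0.6F_uA_nv, 0.6F_yA_gv) + U_bs·F_u·A_nt = 94.45 kips → 70.8 kips.
Bolt shear governs: 62.1 kips.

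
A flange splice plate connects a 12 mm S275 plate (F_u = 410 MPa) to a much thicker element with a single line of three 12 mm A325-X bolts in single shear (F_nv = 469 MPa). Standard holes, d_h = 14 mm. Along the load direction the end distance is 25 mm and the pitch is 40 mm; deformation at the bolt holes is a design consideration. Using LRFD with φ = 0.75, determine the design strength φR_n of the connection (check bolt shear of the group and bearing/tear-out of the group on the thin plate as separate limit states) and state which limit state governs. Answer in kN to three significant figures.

119 kN (bolt shear governs)

Bolt shear: A_b = π·12²/4 = 113.1 mm²; R_n = 469 × 113.1 × 3 × 1 / 1000 = 159.1 kN → 0.75 × 159.1 = 119 kN.
Bearing (1.2 l_c t F_u ≤ 2.4 d t F_u): upper limit = 2.4·12·12·410 / 1000 = 141.7 kN.
  Edge l_c = 25 − 14/2 = 18 → r_n = 106.3 kN; interior l_c = 40 − 14 = 26 → r_n = 141.7 kN.
  R_n,bearing = 1·106.3 + 2·141.7 = 389.7 kN → 0.75 × 389.7 = 292 kN.
Bolt shear governs: 119 kN.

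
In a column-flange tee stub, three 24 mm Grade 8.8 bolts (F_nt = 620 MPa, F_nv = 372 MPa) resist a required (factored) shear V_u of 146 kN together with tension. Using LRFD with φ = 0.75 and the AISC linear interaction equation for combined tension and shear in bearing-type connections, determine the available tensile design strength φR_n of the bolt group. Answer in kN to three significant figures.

577 kN

A_b = π·24²/4 = 452.4 mm²; f_rv = 146 × 1000 / (3 × 452.4) = 107.6 MPa.
F'_nt = 1.3 F_nt − (F_nt / φF_nv) f_rv = 1.3·620 − (620/(0.75·372))·107.6 = 566.9 MPa, capped at F_nt → F'_nt = 566.9 MPa.
R_n = F'_nt · A_b · n = 566.9 × 452.4 × 3 / 1000 = 769.4 kN.
Design strength φR_n = 0.75 × 769.4 = 577 kN.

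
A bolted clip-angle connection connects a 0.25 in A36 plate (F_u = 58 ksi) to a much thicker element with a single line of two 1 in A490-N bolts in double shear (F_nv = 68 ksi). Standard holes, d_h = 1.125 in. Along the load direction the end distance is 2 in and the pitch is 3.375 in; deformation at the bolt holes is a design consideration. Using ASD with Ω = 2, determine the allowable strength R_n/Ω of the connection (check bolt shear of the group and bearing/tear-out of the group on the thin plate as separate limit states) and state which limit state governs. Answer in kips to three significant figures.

Bolt shear: A_b = π·1²/4 = 0.7854 in²; R_n = 68 × 0.7854 × 2 × 2 = 213.6 kips → 213.6 / 2 = 107 kips.
Bearing (1.2 l_c t F_u ≤ 2.4 d t F_u): upper limit = 2.4·1·0.25·58 = 34.8 kips.
  Edge l_c = 2 − 1.125/2 = 1.438 → r_n = 25.01 kips; interior l_c = 3.375 − 1.125 = 2.25 → r_n = 34.8 kips.
  R_n,bearing = 1·25.01 + 1·34.8 = 59.81 kips → 59.81 / 2 = 29.9 kips.
Bearing governs: 29.9 kips.

29.9 kips (bearing governs)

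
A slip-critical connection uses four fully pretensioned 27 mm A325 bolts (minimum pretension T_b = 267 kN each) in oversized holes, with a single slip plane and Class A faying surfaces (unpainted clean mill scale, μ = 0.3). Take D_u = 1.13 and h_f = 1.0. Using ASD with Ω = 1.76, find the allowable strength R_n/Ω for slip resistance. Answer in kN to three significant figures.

206 kN

R_n = μ · D_u · h_f · T_b · n_s · n_b = 0.3 × 1.13 × 1.0 × 267 × 1 × 4 = 362.1 kN.
Allowable strength R_n/Ω = 362.1 / 1.76 = 206 kN.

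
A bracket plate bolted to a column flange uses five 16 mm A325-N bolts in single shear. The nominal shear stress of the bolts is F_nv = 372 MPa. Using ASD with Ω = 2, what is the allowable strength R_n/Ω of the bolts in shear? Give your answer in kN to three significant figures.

A_b = π × 16² / 4 = 201.1 mm².
R_n = F_nv · A_b · n · n_s = 372 × 201.1 × 5 × 1 / 1000 = 374 kN.
Allowable strength R_n/Ω = 374 / 2 = 187 kN.

187 kN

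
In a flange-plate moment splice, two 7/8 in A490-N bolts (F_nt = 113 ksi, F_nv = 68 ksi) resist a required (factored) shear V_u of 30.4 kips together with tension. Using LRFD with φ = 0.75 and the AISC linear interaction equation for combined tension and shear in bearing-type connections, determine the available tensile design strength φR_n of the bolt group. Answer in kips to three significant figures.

82 kips

A_b = π·0.875²/4 = 0.6013 in²; f_rv = 30.4 / (2 × 0.6013) = 25.28 ksi.
F'_nt = 1.3 F_nt − (F_nt / φF_nv) f_rv = 1.3·113 − (113/(0.75·68))·25.28 = 90.89 ksi, capped at F_nt → F'_nt = 90.89 ksi.
R_n = F'_nt · A_b · n = 90.89 × 0.6013 × 2 = 109.3 kips.
Design strength φR_n = 0.75 × 109.3 = 82 kips.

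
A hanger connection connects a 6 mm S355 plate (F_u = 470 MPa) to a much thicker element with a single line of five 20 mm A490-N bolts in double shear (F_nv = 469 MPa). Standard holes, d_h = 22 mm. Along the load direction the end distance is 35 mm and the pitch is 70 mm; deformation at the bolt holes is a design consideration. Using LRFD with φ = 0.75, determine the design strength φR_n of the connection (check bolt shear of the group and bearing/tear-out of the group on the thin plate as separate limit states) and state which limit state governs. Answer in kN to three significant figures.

Bolt shear: A_b = π·20²/4 = 314.2 mm²; R_n = 469 × 314.2 × 5 × 2 / 1000 = 1473 kN → 0.75 × 1473 = 1110 kN.
Bearing (1.2 l_c t F_u ≤ 2.4 d t F_u): upper limit = 2.4·20·6·470 / 1000 = 135.4 kN.
  Edge l_c = 35 − 22/2 = 24 → r_n = 81.22 kN; interior l_c = 70 − 22 = 48 → r_n = 135.4 kN.
  R_n,bearing = 1·81.22 + 4·135.4 = 622.7 kN → 0.75 × 622.7 = 467 kN.
Bearing governs: 467 kN.

467 kN (bearing governs)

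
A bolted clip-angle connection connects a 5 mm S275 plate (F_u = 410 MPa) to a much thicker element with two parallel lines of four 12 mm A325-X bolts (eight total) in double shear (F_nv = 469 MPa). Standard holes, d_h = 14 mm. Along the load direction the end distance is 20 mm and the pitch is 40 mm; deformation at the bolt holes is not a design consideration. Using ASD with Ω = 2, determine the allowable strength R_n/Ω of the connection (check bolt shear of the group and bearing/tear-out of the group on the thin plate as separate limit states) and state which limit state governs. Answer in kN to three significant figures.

261 kN (bearing governs)

Bolt shear: A_b = π·12²/4 = 113.1 mm²; R_n = 469 × 113.1 × 8 × 2 / 1000 = 848.7 kN → 848.7 / 2 = 424 kN.
Bearing (1.5 l_c t F_u ≤ 3.0 d t F_u): upper limit = 3.0·12·5·410 / 1000 = 73.8 kN.
  Edge l_c = 20 − 14/2 = 13 → r_n = 39.98 kN; interior l_c = 40 − 14 = 26 → r_n = 73.8 kN.
  R_n,bearing = 2·39.98 + 6·73.8 = 522.8 kN → 522.8 / 2 = 261 kN.
Bearing governs: 261 kN.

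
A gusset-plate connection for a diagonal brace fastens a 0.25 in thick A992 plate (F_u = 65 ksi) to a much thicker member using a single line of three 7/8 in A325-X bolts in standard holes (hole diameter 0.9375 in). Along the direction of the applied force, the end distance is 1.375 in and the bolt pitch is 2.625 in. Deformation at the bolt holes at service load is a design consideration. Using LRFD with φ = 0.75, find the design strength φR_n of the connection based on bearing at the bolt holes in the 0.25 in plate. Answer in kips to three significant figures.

62.6 kips

Per bolt r_n = 1.2 l_c t F_u ≤ 2.4 d t F_u; upper limit = 2.4 × 0.875 × 0.25 × 65 = 34.12 kips.
Edge bolt: l_c = 1.375 − 0.9375/2 = 0.9062 in → 1.2 × 0.9062 × 0.25 × 65 = 17.67 → r_n = 17.67 kips.
Interior bolts: l_c = 2.625 − 0.9375 = 1.688 in → 1.2 × 1.688 × 0.25 × 65 = 32.91 → r_n = 32.91 kips.
R_n = 1 × 17.67 + 2 × 32.91 = 83.48 kips.
Design strength φR_n = 0.75 × 83.48 = 62.6 kips.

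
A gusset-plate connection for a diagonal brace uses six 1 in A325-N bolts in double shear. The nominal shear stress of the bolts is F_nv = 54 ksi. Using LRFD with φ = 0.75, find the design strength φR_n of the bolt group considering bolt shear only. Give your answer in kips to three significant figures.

382 kips

A_b = π × 1² / 4 = 0.7854 in².
R_n = F_nv · A_b · n · n_s = 54 × 0.7854 × 6 × 2 = 508.9 kips.
Design strength φR_n = 0.75 × 508.9 = 382 kips.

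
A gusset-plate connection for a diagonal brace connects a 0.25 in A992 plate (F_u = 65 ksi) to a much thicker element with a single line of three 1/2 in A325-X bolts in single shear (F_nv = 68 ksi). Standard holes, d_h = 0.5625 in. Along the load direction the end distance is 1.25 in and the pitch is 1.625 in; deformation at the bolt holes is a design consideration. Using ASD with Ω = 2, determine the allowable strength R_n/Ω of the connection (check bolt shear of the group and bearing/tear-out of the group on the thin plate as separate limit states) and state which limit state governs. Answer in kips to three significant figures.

20 kips (bolt shear governs)

Bolt shear: A_b = π·0.5²/4 = 0.1963 in²; R_n = 68 × 0.1963 × 3 × 1 = 40.06 kips → 40.06 / 2 = 20 kips.
Bearing (1.2 l_c t F_u ≤ 2.4 d t F_u): upper limit = 2.4·0.5·0.25·65 = 19.5 kips.
  Edge l_c = 1.25 − 0.5625/2 = 0.9688 → r_n = 18.89 kips; interior l_c = 1.625 − 0.5625 = 1.062 → r_n = 19.5 kips.
  R_n,bearing = 1·18.89 + 2·19.5 = 57.89 kips → 57.89 / 2 = 28.9 kips.
Bolt shear governs: 20 kips.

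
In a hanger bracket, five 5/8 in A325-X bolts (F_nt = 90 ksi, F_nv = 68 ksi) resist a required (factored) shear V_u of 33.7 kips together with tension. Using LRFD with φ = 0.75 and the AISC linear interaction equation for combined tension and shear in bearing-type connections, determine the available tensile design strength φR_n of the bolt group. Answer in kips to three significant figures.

A_b = π·0.625²/4 = 0.3068 in²; f_rv = 33.7 / (5 × 0.3068) = 21.97 ksi.
F'_nt = 1.3 F_nt − (F_nt / φF_nv) f_rv = 1.3·90 − (90/(0.75·68))·21.97 = 78.23 ksi, capped at F_nt → F'_nt = 78.23 ksi.
R_n = F'_nt · A_b · n = 78.23 × 0.3068 × 5 = 120 kips.
Design strength φR_n = 0.75 × 120 = 90 kips.

90 kips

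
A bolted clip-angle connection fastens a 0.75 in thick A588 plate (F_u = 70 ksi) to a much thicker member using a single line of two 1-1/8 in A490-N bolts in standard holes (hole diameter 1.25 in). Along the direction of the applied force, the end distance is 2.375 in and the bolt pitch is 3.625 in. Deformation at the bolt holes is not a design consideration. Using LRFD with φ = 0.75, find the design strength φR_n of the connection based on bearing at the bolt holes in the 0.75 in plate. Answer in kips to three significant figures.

236 kips

Per bolt r_n = 1.5 l_c t F_u ≤ 3.0 d t F_u; upper limit = 3.0 × 1.125 × 0.75 × 70 = 177.2 kips.
Edge bolt: l_c = 2.375 − 1.25/2 = 1.75 in → 1.5 × 1.75 × 0.75 × 70 = 137.8 → r_n = 137.8 kips.
Interior bolts: l_c = 3.625 − 1.25 = 2.375 in → 1.5 × 2.375 × 0.75 × 70 = 187 → r_n = 177.2 kips.
R_n = 1 × 137.8 + 1 × 177.2 = 315 kips.
Design strength φR_n = 0.75 × 315 = 236 kips.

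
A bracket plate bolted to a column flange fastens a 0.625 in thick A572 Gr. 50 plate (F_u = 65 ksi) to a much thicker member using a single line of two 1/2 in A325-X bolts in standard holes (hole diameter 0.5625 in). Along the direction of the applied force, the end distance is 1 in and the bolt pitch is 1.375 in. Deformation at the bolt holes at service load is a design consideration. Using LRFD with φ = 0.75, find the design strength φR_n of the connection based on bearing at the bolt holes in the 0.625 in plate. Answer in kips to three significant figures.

Per bolt r_n = 1.2 l_c t F_u ≤ 2.4 d t F_u; upper limit = 2.4 × 0.5 × 0.625 × 65 = 48.75 kips.
Edge bolt: l_c = 1 − 0.5625/2 = 0.7188 in → 1.2 × 0.7188 × 0.625 × 65 = 35.04 → r_n = 35.04 kips.
Interior bolts: l_c = 1.375 − 0.5625 = 0.8125 in → 1.2 × 0.8125 × 0.625 × 65 = 39.61 → r_n = 39.61 kips.
R_n = 1 × 35.04 + 1 × 39.61 = 74.65 kips.
Design strength φR_n = 0.75 × 74.65 = 56 kips.

56 kips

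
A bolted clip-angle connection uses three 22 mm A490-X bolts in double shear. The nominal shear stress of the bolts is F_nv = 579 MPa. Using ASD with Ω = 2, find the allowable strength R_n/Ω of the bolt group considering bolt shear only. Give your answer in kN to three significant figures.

660 kN

A_b = π × 22² / 4 = 380.1 mm².
R_n = F_nv · A_b · n · n_s = 579 × 380.1 × 3 × 2 / 1000 = 1321 kN.
Allowable strength R_n/Ω = 1321 / 2 = 660 kN.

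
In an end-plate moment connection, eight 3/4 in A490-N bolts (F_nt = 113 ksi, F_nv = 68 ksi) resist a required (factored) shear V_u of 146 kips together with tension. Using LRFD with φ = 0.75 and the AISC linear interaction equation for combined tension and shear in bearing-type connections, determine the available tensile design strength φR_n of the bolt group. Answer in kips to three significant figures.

147 kips

A_b = π·0.75²/4 = 0.4418 in²; f_rv = 146 / (8 × 0.4418) = 41.31 ksi.
F'_nt = 1.3 F_nt − (F_nt / φF_nv) f_rv = 1.3·113 − (113/(0.75·68))·41.31 = 55.37 ksi, capped at F_nt → F'_nt = 55.37 ksi.
R_n = F'_nt · A_b · n = 55.37 × 0.4418 × 8 = 195.7 kips.
Design strength φR_n = 0.75 × 195.7 = 147 kips.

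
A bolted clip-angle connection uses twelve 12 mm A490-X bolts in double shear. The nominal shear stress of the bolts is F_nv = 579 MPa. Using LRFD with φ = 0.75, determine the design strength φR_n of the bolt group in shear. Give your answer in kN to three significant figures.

1180 kN

A_b = π × 12² / 4 = 113.1 mm².
R_n = F_nv · A_b · n · n_s = 579 × 113.1 × 12 × 2 / 1000 = 1572 kN.
Design strength φR_n = 0.75 × 1572 = 1180 kN.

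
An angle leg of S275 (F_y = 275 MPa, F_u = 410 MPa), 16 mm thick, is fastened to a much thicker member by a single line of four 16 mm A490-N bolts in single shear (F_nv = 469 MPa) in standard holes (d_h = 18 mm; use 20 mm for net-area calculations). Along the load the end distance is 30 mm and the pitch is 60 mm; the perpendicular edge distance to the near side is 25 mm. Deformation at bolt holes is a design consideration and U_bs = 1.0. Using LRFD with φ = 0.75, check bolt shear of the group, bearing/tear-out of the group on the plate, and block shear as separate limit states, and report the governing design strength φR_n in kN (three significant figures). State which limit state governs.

283 kN (bolt shear governs)

Bolt shear: A_b = π·16²/4 = 201.1 mm²; R_n = 469 × 201.1 × 4 × 1 / 1000 = 377.2 kN → 0.75 × 377.2 = 283 kN.
Bearing: edge l_c = 21, r_n = 165.3 kN; interior l_c = 42, r_n = 251.9 kN; R_n = 165.3 + 3·251.9 = 921 kN → 691 kN.
Block shear: A_gv = 3360, A_nv = 2240, A_nt = 240 mm²; R_n = min(0.6F_uA_nv, 0.6F_yA_gv) + U_bs·F_u·A_nt = 649.4 kN → 487 kN.
Bolt shear governs: 283 kN.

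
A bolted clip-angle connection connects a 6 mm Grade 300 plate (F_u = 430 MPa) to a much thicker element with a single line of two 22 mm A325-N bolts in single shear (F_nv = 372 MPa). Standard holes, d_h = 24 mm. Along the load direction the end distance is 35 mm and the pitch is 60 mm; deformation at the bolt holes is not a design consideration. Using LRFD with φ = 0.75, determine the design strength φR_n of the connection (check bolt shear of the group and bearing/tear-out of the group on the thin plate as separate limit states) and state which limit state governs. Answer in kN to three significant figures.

Bolt shear: A_b = π·22²/4 = 380.1 mm²; R_n = 372 × 380.1 × 2 × 1 / 1000 = 282.8 kN → 0.75 × 282.8 = 212 kN.
Bearing (1.5 l_c t F_u ≤ 3.0 d t F_u): upper limit = 3.0·22·6·430 / 1000 = 170.3 kN.
  Edge l_c = 35 − 24/2 = 23 → r_n = 89.01 kN; interior l_c = 60 − 24 = 36 → r_n = 139.3 kN.
  R_n,bearing = 1·89.01 + 1·139.3 = 228.3 kN → 0.75 × 228.3 = 171 kN.
Bearing governs: 171 kN.

171 kN (bearing governs)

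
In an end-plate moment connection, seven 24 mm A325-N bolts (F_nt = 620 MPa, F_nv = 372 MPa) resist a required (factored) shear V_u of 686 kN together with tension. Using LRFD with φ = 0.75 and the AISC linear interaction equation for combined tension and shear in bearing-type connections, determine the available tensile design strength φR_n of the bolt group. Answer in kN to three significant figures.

771 kN

A_b = π·24²/4 = 452.4 mm²; f_rv = 686 × 1000 / (7 × 452.4) = 216.6 MPa.
F'_nt = 1.3 F_nt − (F_nt / φF_nv) f_rv = 1.3·620 − (620/(0.75·372))·216.6 = 324.6 MPa, capped at F_nt → F'_nt = 324.6 MPa.
R_n = F'_nt · A_b · n = 324.6 × 452.4 × 7 / 1000 = 1028 kN.
Design strength φR_n = 0.75 × 1028 = 771 kN.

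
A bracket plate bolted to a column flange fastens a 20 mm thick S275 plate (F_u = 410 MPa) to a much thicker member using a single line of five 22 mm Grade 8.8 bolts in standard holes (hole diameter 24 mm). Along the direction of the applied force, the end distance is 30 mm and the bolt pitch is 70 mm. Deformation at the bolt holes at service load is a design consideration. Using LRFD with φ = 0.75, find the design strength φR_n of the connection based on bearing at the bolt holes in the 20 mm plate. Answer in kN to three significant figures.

Per bolt r_n = 1.2 l_c t F_u ≤ 2.4 d t F_u; upper limit = 2.4 × 22 × 20 × 410 / 1000 = 433 kN.
Edge bolt: l_c = 30 − 24/2 = 18 mm → 1.2 × 18 × 20 × 410 / 1000 = 177.1 → r_n = 177.1 kN.
Interior bolts: l_c = 70 − 24 = 46 mm → 1.2 × 46 × 20 × 410 / 1000 = 452.6 → r_n = 433 kN.
R_n = 1 × 177.1 + 4 × 433 = 1909 kN.
Design strength φR_n = 0.75 × 1909 = 1430 kN.

1430 kN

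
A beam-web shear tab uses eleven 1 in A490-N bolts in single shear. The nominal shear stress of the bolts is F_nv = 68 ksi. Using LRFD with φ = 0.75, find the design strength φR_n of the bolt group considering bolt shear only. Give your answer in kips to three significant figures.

441 kips

A_b = π × 1² / 4 = 0.7854 in².
R_n = F_nv · A_b · n · n_s = 68 × 0.7854 × 11 × 1 = 587.5 kips.
Design strength φR_n = 0.75 × 587.5 = 441 kips.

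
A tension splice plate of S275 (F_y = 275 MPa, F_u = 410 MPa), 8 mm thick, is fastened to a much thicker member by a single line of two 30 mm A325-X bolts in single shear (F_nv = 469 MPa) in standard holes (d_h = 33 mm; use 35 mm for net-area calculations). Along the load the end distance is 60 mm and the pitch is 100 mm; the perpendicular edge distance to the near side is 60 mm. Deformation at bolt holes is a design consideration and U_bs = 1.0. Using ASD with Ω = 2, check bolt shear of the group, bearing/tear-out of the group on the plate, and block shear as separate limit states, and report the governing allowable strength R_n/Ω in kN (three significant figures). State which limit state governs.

Bolt shear: A_b = π·30²/4 = 706.9 mm²; R_n = 469 × 706.9 × 2 × 1 / 1000 = 663 kN → 663 / 2 = 332 kN.
Bearing: edge l_c = 43.5, r_n = 171.2 kN; interior l_c = 67, r_n = 236.2 kN; R_n = 171.2 + 1·236.2 = 407.4 kN → 204 kN.
Block shear: A_gv = 1280, A_nv = 860, A_nt = 340 mm²; R_n = min(0.6F_uA_nv, 0.6F_yA_gv) + U_bs·F_u·A_nt = 350.6 kN → 175 kN.
Block shear governs: 175 kN.

175 kN (block shear governs)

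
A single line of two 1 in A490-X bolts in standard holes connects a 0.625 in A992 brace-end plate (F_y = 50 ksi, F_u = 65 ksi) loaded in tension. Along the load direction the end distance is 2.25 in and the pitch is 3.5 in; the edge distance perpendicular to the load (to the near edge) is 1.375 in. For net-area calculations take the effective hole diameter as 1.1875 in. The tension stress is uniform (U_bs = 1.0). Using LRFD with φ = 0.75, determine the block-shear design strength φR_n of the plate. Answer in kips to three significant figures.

96.4 kips

Shear plane L_v = 2.25 + 1·3.5 = 5.75 in; A_gv = 5.75 × 0.625 = 3.594 in².
A_nv = (5.75 − 1.5·1.1875) × 0.625 = 2.48 in².
A_nt = (1.375 − 0.5·1.1875) × 0.625 = 0.4883 in².
0.6 F_u A_nv = 96.74 kips; 0.6 F_y A_gv = 107.8 kips → shear rupture governs the shear term.
R_n = 96.74 + 1.0 × 65 × 0.4883 = 128.5 kips.
Design strength φR_n = 0.75 × 128.5 = 96.4 kips.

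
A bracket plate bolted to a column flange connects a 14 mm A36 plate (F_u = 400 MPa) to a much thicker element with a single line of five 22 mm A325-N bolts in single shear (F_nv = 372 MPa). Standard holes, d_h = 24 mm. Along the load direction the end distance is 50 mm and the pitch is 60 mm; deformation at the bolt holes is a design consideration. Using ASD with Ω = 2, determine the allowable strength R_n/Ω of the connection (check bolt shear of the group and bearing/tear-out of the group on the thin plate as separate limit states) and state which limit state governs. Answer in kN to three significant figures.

354 kN (bolt shear governs)

Bolt shear: A_b = π·22²/4 = 380.1 mm²; R_n = 372 × 380.1 × 5 × 1 / 1000 = 707 kN → 707 / 2 = 354 kN.
Bearing (1.2 l_c t F_u ≤ 2.4 d t F_u): upper limit = 2.4·22·14·400 / 1000 = 295.7 kN.
  Edge l_c = 50 − 24/2 = 38 → r_n = 255.4 kN; interior l_c = 60 − 24 = 36 → r_n = 241.9 kN.
  R_n,bearing = 1·255.4 + 4·241.9 = 1223 kN → 1223 / 2 = 612 kN.
Bolt shear governs: 354 kN.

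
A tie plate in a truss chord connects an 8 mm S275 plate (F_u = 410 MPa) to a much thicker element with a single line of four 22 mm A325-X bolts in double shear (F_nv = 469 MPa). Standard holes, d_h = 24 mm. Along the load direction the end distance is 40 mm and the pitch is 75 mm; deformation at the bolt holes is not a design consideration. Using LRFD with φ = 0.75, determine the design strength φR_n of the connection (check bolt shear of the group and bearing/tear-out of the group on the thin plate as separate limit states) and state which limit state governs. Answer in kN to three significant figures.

Bolt shear: A_b = π·22²/4 = 380.1 mm²; R_n = 469 × 380.1 × 4 × 2 / 1000 = 1426 kN → 0.75 × 1426 = 1070 kN.
Bearing (1.5 l_c t F_u ≤ 3.0 d t F_u): upper limit = 3.0·22·8·410 / 1000 = 216.5 kN.
  Edge l_c = 40 − 24/2 = 28 → r_n = 137.8 kN; interior l_c = 75 − 24 = 51 → r_n = 216.5 kN.
  R_n,bearing = 1·137.8 + 3·216.5 = 787.2 kN → 0.75 × 787.2 = 590 kN.
Bearing governs: 590 kN.

590 kN (bearing governs)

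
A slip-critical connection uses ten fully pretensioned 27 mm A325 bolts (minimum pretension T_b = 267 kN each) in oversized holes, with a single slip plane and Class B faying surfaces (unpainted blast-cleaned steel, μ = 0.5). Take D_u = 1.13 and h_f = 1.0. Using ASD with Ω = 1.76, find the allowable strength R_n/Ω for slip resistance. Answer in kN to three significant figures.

R_n = μ · D_u · h_f · T_b · n_s · n_b = 0.5 × 1.13 × 1.0 × 267 × 1 × 10 = 1509 kN.
Allowable strength R_n/Ω = 1509 / 1.76 = 857 kN.

857 kN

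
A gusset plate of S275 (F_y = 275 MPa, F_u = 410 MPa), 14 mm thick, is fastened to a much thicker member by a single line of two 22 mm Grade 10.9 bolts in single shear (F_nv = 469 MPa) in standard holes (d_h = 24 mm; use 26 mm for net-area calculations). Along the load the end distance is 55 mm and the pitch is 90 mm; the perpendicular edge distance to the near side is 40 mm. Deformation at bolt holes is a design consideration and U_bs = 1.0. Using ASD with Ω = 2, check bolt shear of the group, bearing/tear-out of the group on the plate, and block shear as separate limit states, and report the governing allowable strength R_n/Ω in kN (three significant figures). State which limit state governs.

Bolt shear: A_b = π·22²/4 = 380.1 mm²; R_n = 469 × 380.1 × 2 × 1 / 1000 = 356.6 kN → 356.6 / 2 = 178 kN.
Bearing: edge l_c = 43, r_n = 296.2 kN; interior l_c = 66, r_n = 303.1 kN; R_n = 296.2 + 1·303.1 = 599.3 kN → 300 kN.
Block shear: A_gv = 2030, A_nv = 1484, A_nt = 378 mm²; R_n = min(0.6F_uA_nv, 0.6F_yA_gv) + U_bs·F_u·A_nt = 489.9 kN → 245 kN.
Bolt shear governs: 178 kN.

178 kN (bolt shear governs)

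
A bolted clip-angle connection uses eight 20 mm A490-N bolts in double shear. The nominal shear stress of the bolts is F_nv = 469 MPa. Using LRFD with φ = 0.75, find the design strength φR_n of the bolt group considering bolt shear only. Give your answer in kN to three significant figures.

1770 kN

A_b = π × 20² / 4 = 314.2 mm².
R_n = F_nv · A_b · n · n_s = 469 × 314.2 × 8 × 2 / 1000 = 2357 kN.
Design strength φR_n = 0.75 × 2357 = 1770 kN.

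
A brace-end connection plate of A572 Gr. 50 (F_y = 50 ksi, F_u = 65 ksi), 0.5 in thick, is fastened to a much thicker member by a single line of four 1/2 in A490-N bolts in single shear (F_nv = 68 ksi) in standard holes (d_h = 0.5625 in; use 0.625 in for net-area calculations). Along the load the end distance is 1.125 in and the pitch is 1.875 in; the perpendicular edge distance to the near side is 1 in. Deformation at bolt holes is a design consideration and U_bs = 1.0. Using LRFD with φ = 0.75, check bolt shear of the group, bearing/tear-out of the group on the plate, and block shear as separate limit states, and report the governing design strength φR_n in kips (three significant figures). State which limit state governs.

40.1 kips (bolt shear governs)

Bolt shear: A_b = π·0.5²/4 = 0.1963 in²; R_n = 68 × 0.1963 × 4 × 1 = 53.41 kips → 0.75 × 53.41 = 40.1 kips.
Bearing: edge l_c = 0.8438, r_n = 32.91 kips; interior l_c = 1.312, r_n = 39 kips; R_n = 32.91 + 3·39 = 149.9 kips → 112 kips.
Block shear: A_gv = 3.375, A_nv = 2.281, A_nt = 0.3438 in²; R_n = min(0.6F_uA_nv, 0.6F_yA_gv) + U_bs·F_u·A_nt = 111.3 kips → 83.5 kips.
Bolt shear governs: 40.1 kips.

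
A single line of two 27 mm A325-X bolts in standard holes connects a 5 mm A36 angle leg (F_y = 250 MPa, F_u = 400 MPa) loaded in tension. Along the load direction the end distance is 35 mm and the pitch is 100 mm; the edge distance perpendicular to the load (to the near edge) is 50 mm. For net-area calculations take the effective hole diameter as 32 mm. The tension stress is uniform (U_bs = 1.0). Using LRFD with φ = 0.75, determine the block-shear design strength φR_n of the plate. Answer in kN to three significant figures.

127 kN

Shear plane L_v = 35 + 1·100 = 135 mm; A_gv = 135 × 5 = 675 mm².
A_nv = (135 − 1.5·32) × 5 = 435 mm².
A_nt = (50 − 0.5·32) × 5 = 170 mm².
0.6 F_u A_nv = 104.4 kN; 0.6 F_y A_gv = 101.2 kN → shear yielding governs the shear term.
R_n = 101.2 + 1.0 × 400 × 170 / 1000 = 169.2 kN.
Design strength φR_n = 0.75 × 169.2 = 127 kN.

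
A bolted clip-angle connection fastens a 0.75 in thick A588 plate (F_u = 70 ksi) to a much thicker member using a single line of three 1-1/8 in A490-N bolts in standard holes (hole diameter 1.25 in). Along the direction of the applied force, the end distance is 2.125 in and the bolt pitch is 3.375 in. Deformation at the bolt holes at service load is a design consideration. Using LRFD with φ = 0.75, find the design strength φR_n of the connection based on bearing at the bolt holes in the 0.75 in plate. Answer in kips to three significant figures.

272 kips

Per bolt r_n = 1.2 l_c t F_u ≤ 2.4 d t F_u; upper limit = 2.4 × 1.125 × 0.75 × 70 = 141.8 kips.
Edge bolt: l_c = 2.125 − 1.25/2 = 1.5 in → 1.2 × 1.5 × 0.75 × 70 = 94.5 → r_n = 94.5 kips.
Interior bolts: l_c = 3.375 − 1.25 = 2.125 in → 1.2 × 2.125 × 0.75 × 70 = 133.9 → r_n = 133.9 kips.
R_n = 1 × 94.5 + 2 × 133.9 = 362.2 kips.
Design strength φR_n = 0.75 × 362.2 = 272 kips.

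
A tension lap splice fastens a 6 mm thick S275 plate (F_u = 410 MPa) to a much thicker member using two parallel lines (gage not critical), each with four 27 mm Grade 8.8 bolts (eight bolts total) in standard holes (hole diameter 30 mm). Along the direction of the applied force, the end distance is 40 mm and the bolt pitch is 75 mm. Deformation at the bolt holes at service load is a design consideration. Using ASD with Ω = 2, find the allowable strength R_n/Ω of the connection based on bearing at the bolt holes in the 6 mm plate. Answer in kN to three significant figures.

Per bolt r_n = 1.2 l_c t F_u ≤ 2.4 d t F_u; upper limit = 2.4 × 27 × 6 × 410 / 1000 = 159.4 kN.
Edge bolt: l_c = 40 − 30/2 = 25 mm → 1.2 × 25 × 6 × 410 / 1000 = 73.8 → r_n = 73.8 kN.
Interior bolts: l_c = 75 − 30 = 45 mm → 1.2 × 45 × 6 × 410 / 1000 = 132.8 → r_n = 132.8 kN.
R_n = 2 × 73.8 + 6 × 132.8 = 944.6 kN.
Allowable strength R_n/Ω = 944.6 / 2 = 472 kN.

472 kN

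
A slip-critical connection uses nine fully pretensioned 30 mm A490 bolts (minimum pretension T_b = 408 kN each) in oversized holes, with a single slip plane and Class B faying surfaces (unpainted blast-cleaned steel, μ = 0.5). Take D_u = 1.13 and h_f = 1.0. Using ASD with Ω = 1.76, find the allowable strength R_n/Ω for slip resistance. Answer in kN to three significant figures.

R_n = μ · D_u · h_f · T_b · n_s · n_b = 0.5 × 1.13 × 1.0 × 408 × 1 × 9 = 2075 kN.
Allowable strength R_n/Ω = 2075 / 1.76 = 1180 kN.

1180 kN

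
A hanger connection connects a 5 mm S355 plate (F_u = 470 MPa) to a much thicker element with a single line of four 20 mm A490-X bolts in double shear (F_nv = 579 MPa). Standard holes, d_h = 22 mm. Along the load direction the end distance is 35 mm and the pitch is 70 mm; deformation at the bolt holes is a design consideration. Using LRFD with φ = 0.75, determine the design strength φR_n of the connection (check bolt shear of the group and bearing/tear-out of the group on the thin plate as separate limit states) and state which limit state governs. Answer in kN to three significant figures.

Bolt shear: A_b = π·20²/4 = 314.2 mm²; R_n = 579 × 314.2 × 4 × 2 / 1000 = 1455 kN → 0.75 × 1455 = 1090 kN.
Bearing (1.2 l_c t F_u ≤ 2.4 d t F_u): upper limit = 2.4·20·5·470 / 1000 = 112.8 kN.
  Edge l_c = 35 − 22/2 = 24 → r_n = 67.68 kN; interior l_c = 70 − 22 = 48 → r_n = 112.8 kN.
  R_n,bearing = 1·67.68 + 3·112.8 = 406.1 kN → 0.75 × 406.1 = 305 kN.
Bearing governs: 305 kN.

305 kN (bearing governs)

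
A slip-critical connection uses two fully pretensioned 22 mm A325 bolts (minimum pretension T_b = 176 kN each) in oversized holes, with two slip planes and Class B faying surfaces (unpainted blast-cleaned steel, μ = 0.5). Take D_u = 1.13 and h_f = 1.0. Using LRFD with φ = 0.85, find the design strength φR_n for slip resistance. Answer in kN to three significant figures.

338 kN

R_n = μ · D_u · h_f · T_b · n_s · n_b = 0.5 × 1.13 × 1.0 × 176 × 2 × 2 = 397.8 kN.
Design strength φR_n = 0.85 × 397.8 = 338 kN.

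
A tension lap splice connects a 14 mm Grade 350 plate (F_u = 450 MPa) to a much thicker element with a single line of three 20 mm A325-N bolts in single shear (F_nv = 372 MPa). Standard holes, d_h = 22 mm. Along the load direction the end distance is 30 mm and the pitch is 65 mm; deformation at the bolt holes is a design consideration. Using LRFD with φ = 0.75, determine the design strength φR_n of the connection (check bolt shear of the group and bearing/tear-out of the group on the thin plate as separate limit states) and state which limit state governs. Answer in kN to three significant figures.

263 kN (bolt shear governs)

Bolt shear: A_b = π·20²/4 = 314.2 mm²; R_n = 372 × 314.2 × 3 × 1 / 1000 = 350.6 kN → 0.75 × 350.6 = 263 kN.
Bearing (1.2 l_c t F_u ≤ 2.4 d t F_u): upper limit = 2.4·20·14·450 / 1000 = 302.4 kN.
  Edge l_c = 30 − 22/2 = 19 → r_n = 143.6 kN; interior l_c = 65 − 22 = 43 → r_n = 302.4 kN.
  R_n,bearing = 1·143.6 + 2·302.4 = 748.4 kN → 0.75 × 748.4 = 561 kN.
Bolt shear governs: 263 kN.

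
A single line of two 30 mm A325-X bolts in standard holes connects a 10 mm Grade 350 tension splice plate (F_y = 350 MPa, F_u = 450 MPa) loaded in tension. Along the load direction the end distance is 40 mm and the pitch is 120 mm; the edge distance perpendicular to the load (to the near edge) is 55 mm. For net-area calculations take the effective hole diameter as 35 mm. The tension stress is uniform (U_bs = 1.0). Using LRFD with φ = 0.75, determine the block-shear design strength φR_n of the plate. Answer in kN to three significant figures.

Shear plane L_v = 40 + 1·120 = 160 mm; A_gv = 160 × 10 = 1600 mm².
A_nv = (160 − 1.5·35) × 10 = 1075 mm².
A_nt = (55 − 0.5·35) × 10 = 375 mm².
0.6 F_u A_nv = 290.2 kN; 0.6 F_y A_gv = 336 kN → shear rupture governs the shear term.
R_n = 290.2 + 1.0 × 450 × 375 / 1000 = 459 kN.
Design strength φR_n = 0.75 × 459 = 344 kN.

344 kN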